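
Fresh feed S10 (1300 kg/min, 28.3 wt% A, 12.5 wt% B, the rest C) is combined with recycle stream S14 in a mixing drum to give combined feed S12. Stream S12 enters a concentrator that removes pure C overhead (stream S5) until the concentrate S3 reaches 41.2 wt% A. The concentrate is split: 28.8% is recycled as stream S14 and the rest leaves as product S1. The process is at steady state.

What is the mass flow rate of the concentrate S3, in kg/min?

1254 kg/min

Overall A balance (none leaves overhead): A in fresh feed = A in product, i.e. 1300×0.283 = (1−0.288)·S3·0.412.
S3 = 367.9/(0.412×0.712) = 1254.2 kg/min.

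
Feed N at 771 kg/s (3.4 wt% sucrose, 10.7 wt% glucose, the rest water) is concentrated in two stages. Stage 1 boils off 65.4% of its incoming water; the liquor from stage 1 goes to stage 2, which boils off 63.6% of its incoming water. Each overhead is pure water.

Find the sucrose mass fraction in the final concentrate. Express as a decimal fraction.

water in feed = 771×0.859 = 662.29 kg/s.
After stage 1: water left = (1−0.654)×662.29 = 229.15; stream total = 337.86 kg/s.
After stage 2: water left = (1−0.636)×229.15 = 83.411; final concentrate = 192.12 kg/s.
sucrose fraction = 26.214/192.12 = 0.136.

0.136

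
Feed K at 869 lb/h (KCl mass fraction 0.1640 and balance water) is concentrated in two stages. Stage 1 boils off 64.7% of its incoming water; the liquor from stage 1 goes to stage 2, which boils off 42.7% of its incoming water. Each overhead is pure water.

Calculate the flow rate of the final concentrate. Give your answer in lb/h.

water in feed = 869×0.836 = 726.48 lb/h.
After stage 1: water left = (1−0.647)×726.48 = 256.45; stream total = 398.96 lb/h.
After stage 2: water left = (1−0.427)×256.45 = 146.95; final concentrate = 289.46 lb/h.

289.5 lb/h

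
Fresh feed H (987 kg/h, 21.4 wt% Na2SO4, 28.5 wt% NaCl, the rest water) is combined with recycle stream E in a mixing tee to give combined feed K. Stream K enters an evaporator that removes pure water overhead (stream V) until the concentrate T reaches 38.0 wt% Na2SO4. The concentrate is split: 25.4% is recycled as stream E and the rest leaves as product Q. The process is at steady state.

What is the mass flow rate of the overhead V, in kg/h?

Overall Na2SO4 balance (none leaves overhead): Na2SO4 in fresh feed = Na2SO4 in product, i.e. 987×0.214 = (1−0.254)·T·0.380.
T = 211.22/(0.380×0.746) = 745.09 kg/h.
Recycle E = 0.254×745.09 = 189.25 kg/h.
Combined feed K = 987 + 189.25 = 1176.3 kg/h.
Overhead V = K − T = 1176.3 − 745.09 = 431.16 kg/h.

431.2 kg/h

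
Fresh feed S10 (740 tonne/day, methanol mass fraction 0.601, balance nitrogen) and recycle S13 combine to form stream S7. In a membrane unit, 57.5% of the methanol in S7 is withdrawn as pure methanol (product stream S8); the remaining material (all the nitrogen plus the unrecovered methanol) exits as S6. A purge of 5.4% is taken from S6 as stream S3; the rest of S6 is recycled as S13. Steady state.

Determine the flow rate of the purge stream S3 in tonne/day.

nitrogen enters only via S10 and leaves only via the purge: 740×0.399 = 0.054×(nitrogen in S6), and the membrane unit passes all nitrogen, so nitrogen in S7 = nitrogen in S6 = 5467.8 tonne/day.
methanol in S7: m_A = 740×0.601 + (1−0.054)·(1−0.575)·m_A, so m_A = 444.74/0.5979 = 743.77 tonne/day.
S6 = (1−0.575)×743.77 + 5467.8 = 5783.9 tonne/day.
Purge S3 = 0.054×5783.9 = 312.33 tonne/day.

312.3 tonne/day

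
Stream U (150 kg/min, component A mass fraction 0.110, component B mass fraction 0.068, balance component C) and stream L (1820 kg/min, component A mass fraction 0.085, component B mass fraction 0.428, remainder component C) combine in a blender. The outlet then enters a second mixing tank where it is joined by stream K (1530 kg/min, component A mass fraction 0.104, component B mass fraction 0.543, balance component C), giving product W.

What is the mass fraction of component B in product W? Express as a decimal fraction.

Overall, product flow = 3500 kg/min.
component B in = 150×0.068 + 1820×0.428 + 1530×0.543 = 1620 kg/min.
component B fraction in W = 0.463.

0.463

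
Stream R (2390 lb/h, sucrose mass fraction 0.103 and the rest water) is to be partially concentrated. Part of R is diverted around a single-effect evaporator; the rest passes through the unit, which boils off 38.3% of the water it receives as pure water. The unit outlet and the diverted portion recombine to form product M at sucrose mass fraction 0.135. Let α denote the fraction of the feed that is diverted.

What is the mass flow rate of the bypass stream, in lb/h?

741 lb/h

All 2390×0.103 = 246.17 lb/h of sucrose reaches M, so M = 246.17/0.135 = 1823.5 lb/h and vapour = 566.52 lb/h.
The evaporator receives (1−α)·2390 of feed at 0.897 water and removes 0.383 of that water:
0.383×0.897×(1−α)×2390 = 566.52
(1−α) = 566.52/821.09 = 0.6900;  α = 0.3100.
Bypass flow = 0.3100×2390 = 740.99 lb/h.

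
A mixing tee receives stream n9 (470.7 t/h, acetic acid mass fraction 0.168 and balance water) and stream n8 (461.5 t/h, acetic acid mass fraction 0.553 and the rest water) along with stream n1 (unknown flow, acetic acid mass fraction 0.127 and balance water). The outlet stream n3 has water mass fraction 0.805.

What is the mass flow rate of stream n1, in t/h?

2243 t/h

Let n1 be the unknown flow. Total out = 932.2 + n1.
water balance: 597.91 + 0.873·n1 = 0.805·(932.2 + n1)
(0.873 − 0.805)·n1 = 0.805×932.2 − 597.91 = 152.51
n1 = 152.51 / 0.068 = 2242.8 t/h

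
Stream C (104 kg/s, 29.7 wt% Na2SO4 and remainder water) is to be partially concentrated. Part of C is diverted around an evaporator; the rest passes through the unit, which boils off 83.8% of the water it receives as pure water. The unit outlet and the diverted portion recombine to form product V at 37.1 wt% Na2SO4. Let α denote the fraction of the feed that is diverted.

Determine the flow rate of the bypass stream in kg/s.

68.79 kg/s

All 104×0.297 = 30.888 kg/s of Na2SO4 reaches V, so V = 30.888/0.371 = 83.256 kg/s and vapour = 20.744 kg/s.
The evaporator receives (1−α)·104 of feed at 0.703 water and removes 0.838 of that water:
0.838×0.703×(1−α)×104 = 20.744
(1−α) = 20.744/61.268 = 0.3386;  α = 0.6614.
Bypass flow = 0.6614×104 = 68.788 kg/s.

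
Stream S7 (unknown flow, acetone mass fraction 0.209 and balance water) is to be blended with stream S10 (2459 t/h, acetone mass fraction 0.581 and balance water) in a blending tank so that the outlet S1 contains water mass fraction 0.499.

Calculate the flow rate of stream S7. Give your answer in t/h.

673.7 t/h

Let S7 be the unknown flow. Total out = 2459 + S7.
water balance: 1030.3 + 0.791·S7 = 0.499·(2459 + S7)
(0.791 − 0.499)·S7 = 0.499×2459 − 1030.3 = 196.72
S7 = 196.72 / 0.292 = 673.7 t/h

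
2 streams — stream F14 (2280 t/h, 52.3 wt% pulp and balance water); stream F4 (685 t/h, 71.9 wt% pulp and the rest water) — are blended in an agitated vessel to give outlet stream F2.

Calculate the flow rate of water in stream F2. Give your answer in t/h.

water out = water in = 2280×0.477 + 685×0.281 = 1280 t/h.

1280 t/h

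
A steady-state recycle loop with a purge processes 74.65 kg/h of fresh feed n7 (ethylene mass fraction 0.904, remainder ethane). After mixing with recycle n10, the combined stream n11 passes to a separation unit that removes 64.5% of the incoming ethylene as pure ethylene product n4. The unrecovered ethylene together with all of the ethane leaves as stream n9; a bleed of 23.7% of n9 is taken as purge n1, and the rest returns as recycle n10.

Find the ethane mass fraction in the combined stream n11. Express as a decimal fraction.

0.246

ethane enters only via n7 and leaves only via the purge: 74.65×0.096 = 0.237×(ethane in n9), and the separation unit passes all ethane, so ethane in n11 = ethane in n9 = 30.238 kg/h.
ethylene in n11: m_A = 74.65×0.904 + (1−0.237)·(1−0.645)·m_A, so m_A = 67.484/0.7291 = 92.553 kg/h.
n11 = 92.553 + 30.238 = 122.79 kg/h.
ethane fraction in n11 = 30.238/122.79 = 0.246.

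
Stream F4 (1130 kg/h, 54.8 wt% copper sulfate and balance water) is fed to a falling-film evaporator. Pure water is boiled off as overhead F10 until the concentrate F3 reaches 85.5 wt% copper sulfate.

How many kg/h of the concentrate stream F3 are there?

724.3 kg/h

copper sulfate is conserved: 1130×0.548 = 619.24 kg/h all reports to the concentrate.
Concentrate = 619.24/(target fraction) = 724.26 kg/h.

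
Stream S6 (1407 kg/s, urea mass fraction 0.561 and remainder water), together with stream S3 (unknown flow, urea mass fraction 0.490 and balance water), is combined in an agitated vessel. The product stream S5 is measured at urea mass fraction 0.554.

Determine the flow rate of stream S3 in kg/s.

Let S3 be the unknown flow. Total out = 1407 + S3.
urea balance: 789.33 + 0.490·S3 = 0.554·(1407 + S3)
(0.490 − 0.554)·S3 = 0.554×1407 − 789.33 = -9.849
S3 = -9.849 / -0.064 = 153.89 kg/s

153.9 kg/s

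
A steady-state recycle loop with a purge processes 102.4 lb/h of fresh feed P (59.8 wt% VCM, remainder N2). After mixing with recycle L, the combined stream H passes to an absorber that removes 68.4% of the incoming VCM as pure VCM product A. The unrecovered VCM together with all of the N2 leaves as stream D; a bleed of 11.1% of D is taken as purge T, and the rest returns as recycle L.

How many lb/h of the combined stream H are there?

456 lb/h

N2 enters only via P and leaves only via the purge: 102.4×0.402 = 0.111×(N2 in D), and the absorber passes all N2, so N2 in H = N2 in D = 370.85 lb/h.
VCM in H: m_A = 102.4×0.598 + (1−0.111)·(1−0.684)·m_A, so m_A = 61.235/0.7191 = 85.158 lb/h.
H = 85.158 + 370.85 = 456.01 lb/h.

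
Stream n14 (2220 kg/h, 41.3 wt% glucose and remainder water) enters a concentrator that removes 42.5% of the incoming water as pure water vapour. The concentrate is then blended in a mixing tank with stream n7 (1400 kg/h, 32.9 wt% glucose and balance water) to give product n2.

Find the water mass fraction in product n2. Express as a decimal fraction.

0.5508

Vapour removed = 0.425×0.587×2220 = 553.83 kg/h; concentrate = 1666.2 kg/h.
water reaching the mixer = 749.31 (from concentrate) + 1400×0.671 = 1688.7 kg/h.
Product flow = 1666.2 + 1400 = 3066.2 kg/h; water fraction = 0.5508.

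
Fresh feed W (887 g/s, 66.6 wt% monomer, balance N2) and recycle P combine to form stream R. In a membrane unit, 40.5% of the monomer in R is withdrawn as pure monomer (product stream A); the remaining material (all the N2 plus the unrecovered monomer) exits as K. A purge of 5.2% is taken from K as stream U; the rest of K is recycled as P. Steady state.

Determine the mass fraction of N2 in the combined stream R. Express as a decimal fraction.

N2 enters only via W and leaves only via the purge: 887×0.334 = 0.052×(N2 in K), and the membrane unit passes all N2, so N2 in R = N2 in K = 5697.3 g/s.
monomer in R: m_A = 887×0.666 + (1−0.052)·(1−0.405)·m_A, so m_A = 590.74/0.4359 = 1355.1 g/s.
R = 1355.1 + 5697.3 = 7052.4 g/s.
N2 fraction in R = 5697.3/7052.4 = 0.808.

0.808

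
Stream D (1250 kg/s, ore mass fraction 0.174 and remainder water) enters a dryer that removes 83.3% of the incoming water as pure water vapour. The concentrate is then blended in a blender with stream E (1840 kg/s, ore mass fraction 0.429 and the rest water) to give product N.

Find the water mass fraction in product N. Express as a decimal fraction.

Vapour removed = 0.833×0.826×1250 = 860.07 kg/s; concentrate = 389.93 kg/s.
water reaching the mixer = 172.43 (from concentrate) + 1840×0.571 = 1223.1 kg/s.
Product flow = 389.93 + 1840 = 2229.9 kg/s; water fraction = 0.548.

0.548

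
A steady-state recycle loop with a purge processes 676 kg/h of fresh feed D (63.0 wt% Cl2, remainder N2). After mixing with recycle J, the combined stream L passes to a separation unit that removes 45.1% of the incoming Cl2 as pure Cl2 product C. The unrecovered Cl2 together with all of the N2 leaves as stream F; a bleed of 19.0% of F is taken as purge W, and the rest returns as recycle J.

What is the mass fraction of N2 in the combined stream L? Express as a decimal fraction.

0.632

N2 enters only via D and leaves only via the purge: 676×0.370 = 0.190×(N2 in F), and the separation unit passes all N2, so N2 in L = N2 in F = 1316.4 kg/h.
Cl2 in L: m_A = 676×0.630 + (1−0.190)·(1−0.451)·m_A, so m_A = 425.88/0.5553 = 766.92 kg/h.
L = 766.92 + 1316.4 = 2083.3 kg/h.
N2 fraction in L = 1316.4/2083.3 = 0.632.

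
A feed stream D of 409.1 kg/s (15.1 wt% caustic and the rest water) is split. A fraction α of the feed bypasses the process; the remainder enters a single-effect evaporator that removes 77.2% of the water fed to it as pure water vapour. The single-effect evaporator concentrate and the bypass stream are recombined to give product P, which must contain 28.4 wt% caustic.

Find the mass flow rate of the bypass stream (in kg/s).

All 409.1×0.151 = 61.774 kg/s of caustic reaches P, so P = 61.774/0.284 = 217.51 kg/s and vapour = 191.59 kg/s.
The evaporator receives (1−α)·409.1 of feed at 0.849 water and removes 0.772 of that water:
0.772×0.849×(1−α)×409.1 = 191.59
(1−α) = 191.59/268.14 = 0.7145;  α = 0.2855.
Bypass flow = 0.2855×409.1 = 116.79 kg/s.

116.8 kg/s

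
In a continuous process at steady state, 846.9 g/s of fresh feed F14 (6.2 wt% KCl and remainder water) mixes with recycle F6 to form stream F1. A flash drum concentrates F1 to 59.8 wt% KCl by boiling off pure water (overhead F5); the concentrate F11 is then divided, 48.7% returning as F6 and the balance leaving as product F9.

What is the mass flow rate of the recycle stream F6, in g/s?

Overall KCl balance (none leaves overhead): KCl in fresh feed = KCl in product, i.e. 846.9×0.062 = (1−0.487)·F11·0.598.
F11 = 52.508/(0.598×0.513) = 171.16 g/s.
Recycle F6 = 0.487×171.16 = 83.355 g/s.

83.36 g/s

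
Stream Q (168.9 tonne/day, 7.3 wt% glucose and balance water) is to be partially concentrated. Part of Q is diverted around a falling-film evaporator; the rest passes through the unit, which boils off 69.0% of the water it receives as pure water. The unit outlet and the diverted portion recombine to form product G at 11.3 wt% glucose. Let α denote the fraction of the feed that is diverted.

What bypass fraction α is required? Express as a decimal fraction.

0.447

All 168.9×0.073 = 12.33 tonne/day of glucose reaches G, so G = 12.33/0.113 = 109.11 tonne/day and vapour = 59.788 tonne/day.
The evaporator receives (1−α)·168.9 of feed at 0.927 water and removes 0.690 of that water:
0.690×0.927×(1−α)×168.9 = 59.788
(1−α) = 59.788/108.03 = 0.5534;  α = 0.4466.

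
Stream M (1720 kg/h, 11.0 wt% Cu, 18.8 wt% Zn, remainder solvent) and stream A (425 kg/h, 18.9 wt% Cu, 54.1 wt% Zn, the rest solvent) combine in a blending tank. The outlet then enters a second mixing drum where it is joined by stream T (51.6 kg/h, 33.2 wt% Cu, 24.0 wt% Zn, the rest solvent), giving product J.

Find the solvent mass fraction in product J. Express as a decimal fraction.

0.6120

Overall, product flow = 2196.6 kg/h.
solvent in = 1720×0.702 + 425×0.270 + 51.6×0.428 = 1344.3 kg/h.
solvent fraction in J = 0.6120.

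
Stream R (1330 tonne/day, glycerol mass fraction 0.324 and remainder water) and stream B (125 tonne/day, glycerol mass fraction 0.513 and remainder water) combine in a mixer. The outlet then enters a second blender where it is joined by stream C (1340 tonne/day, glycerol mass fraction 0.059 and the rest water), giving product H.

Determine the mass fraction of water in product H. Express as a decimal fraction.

Overall, product flow = 2795 tonne/day.
water in = 1330×0.676 + 125×0.487 + 1340×0.941 = 2220.9 tonne/day.
water fraction in H = 0.795.

0.795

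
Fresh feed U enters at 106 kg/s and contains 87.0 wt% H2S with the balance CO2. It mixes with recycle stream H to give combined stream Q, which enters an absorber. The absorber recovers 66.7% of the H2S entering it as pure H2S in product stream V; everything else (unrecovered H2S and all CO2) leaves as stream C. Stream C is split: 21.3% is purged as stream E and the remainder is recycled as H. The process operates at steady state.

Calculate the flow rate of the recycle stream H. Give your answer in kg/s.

83.67 kg/s

CO2 enters only via U and leaves only via the purge: 106×0.130 = 0.213×(CO2 in C), and the absorber passes all CO2, so CO2 in Q = CO2 in C = 64.695 kg/s.
H2S in Q: m_A = 106×0.870 + (1−0.213)·(1−0.667)·m_A, so m_A = 92.22/0.7379 = 124.97 kg/s.
C = (1−0.667)×124.97 + 64.695 = 106.31 kg/s.
Recycle H = (1−0.213)×106.31 = 83.666 kg/s.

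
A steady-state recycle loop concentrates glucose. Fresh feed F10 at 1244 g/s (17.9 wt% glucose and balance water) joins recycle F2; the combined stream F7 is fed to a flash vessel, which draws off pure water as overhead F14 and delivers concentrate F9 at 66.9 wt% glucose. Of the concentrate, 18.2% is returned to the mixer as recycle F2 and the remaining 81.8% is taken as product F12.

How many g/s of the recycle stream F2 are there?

74.06 g/s

Overall glucose balance (none leaves overhead): glucose in fresh feed = glucose in product, i.e. 1244×0.179 = (1−0.182)·F9·0.669.
F9 = 222.68/(0.669×0.818) = 406.91 g/s.
Recycle F2 = 0.182×406.91 = 74.057 g/s.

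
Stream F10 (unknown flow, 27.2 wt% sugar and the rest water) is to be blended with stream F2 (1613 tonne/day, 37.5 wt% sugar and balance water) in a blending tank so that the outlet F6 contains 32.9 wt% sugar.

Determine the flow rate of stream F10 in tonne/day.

1302 tonne/day

Let F10 be the unknown flow. Total out = 1613 + F10.
sugar balance: 604.88 + 0.272·F10 = 0.329·(1613 + F10)
(0.272 − 0.329)·F10 = 0.329×1613 − 604.88 = -74.198
F10 = -74.198 / -0.057 = 1301.7 tonne/day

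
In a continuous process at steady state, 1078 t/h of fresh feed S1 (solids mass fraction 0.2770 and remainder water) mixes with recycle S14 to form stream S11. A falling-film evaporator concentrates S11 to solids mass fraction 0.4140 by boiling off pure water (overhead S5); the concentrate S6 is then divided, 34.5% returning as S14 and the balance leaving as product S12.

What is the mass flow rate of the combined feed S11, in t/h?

Overall solids balance (none leaves overhead): solids in fresh feed = solids in product, i.e. 1078×0.277 = (1−0.345)·S6·0.414.
S6 = 298.61/(0.414×0.655) = 1101.2 t/h.
Recycle S14 = 0.345×1101.2 = 379.91 t/h.
Combined feed S11 = 1078 + 379.91 = 1457.9 t/h.

1458 t/h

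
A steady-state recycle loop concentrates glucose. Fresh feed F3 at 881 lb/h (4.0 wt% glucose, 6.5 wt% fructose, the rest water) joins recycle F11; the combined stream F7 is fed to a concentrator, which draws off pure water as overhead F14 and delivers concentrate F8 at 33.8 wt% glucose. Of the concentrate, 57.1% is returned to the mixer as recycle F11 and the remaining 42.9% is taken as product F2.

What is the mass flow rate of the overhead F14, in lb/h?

Overall glucose balance (none leaves overhead): glucose in fresh feed = glucose in product, i.e. 881×0.040 = (1−0.571)·F8·0.338.
F8 = 35.24/(0.338×0.429) = 243.03 lb/h.
Recycle F11 = 0.571×243.03 = 138.77 lb/h.
Combined feed F7 = 881 + 138.77 = 1019.8 lb/h.
Overhead F14 = F7 − F8 = 1019.8 − 243.03 = 776.74 lb/h.

776.7 lb/h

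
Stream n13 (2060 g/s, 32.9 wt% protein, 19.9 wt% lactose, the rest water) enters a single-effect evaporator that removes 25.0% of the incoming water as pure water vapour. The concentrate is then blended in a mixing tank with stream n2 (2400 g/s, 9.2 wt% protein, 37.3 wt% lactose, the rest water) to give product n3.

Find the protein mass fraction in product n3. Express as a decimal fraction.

0.213

Vapour removed = 0.250×0.472×2060 = 243.08 g/s; concentrate = 1816.9 g/s.
protein reaching the mixer = 677.74 (from concentrate) + 2400×0.092 = 898.54 g/s.
Product flow = 1816.9 + 2400 = 4216.9 g/s; protein fraction = 0.213.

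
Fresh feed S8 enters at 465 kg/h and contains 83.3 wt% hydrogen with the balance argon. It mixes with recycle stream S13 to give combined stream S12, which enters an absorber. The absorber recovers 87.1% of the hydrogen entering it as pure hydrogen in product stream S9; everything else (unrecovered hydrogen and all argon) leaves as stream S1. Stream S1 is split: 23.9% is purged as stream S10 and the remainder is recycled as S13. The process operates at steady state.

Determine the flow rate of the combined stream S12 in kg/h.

754.4 kg/h

argon enters only via S8 and leaves only via the purge: 465×0.167 = 0.239×(argon in S1), and the absorber passes all argon, so argon in S12 = argon in S1 = 324.92 kg/h.
hydrogen in S12: m_A = 465×0.833 + (1−0.239)·(1−0.871)·m_A, so m_A = 387.34/0.9018 = 429.51 kg/h.
S12 = 429.51 + 324.92 = 754.43 kg/h.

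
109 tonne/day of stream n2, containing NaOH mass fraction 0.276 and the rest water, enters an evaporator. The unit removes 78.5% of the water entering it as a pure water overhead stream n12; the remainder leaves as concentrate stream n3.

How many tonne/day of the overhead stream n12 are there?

61.95 tonne/day

water entering = 109×0.724 = 78.916 tonne/day; overhead removed = 0.785×78.916 = 61.949 tonne/day.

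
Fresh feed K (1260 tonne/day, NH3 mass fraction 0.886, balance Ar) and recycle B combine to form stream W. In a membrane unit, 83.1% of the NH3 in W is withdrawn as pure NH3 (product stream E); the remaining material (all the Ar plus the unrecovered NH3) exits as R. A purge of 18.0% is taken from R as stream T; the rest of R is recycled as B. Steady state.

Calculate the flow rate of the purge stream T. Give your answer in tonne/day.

Ar enters only via K and leaves only via the purge: 1260×0.114 = 0.180×(Ar in R), and the membrane unit passes all Ar, so Ar in W = Ar in R = 798 tonne/day.
NH3 in W: m_A = 1260×0.886 + (1−0.180)·(1−0.831)·m_A, so m_A = 1116.4/0.8614 = 1296 tonne/day.
R = (1−0.831)×1296 + 798 = 1017 tonne/day.
Purge T = 0.180×1017 = 183.06 tonne/day.

183.1 tonne/day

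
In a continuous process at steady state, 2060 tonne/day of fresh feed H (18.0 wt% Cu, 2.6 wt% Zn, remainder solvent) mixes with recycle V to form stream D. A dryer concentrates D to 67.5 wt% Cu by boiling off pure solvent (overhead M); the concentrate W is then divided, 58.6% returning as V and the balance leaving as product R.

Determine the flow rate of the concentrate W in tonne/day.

Overall Cu balance (none leaves overhead): Cu in fresh feed = Cu in product, i.e. 2060×0.180 = (1−0.586)·W·0.675.
W = 370.8/(0.675×0.414) = 1326.9 tonne/day.

1327 tonne/day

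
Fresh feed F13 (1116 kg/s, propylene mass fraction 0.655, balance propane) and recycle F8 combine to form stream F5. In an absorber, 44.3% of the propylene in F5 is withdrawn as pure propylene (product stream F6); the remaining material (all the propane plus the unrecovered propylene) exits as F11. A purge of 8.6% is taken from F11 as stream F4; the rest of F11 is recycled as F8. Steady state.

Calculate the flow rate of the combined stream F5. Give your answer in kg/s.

propane enters only via F13 and leaves only via the purge: 1116×0.345 = 0.086×(propane in F11), and the absorber passes all propane, so propane in F5 = propane in F11 = 4477 kg/s.
propylene in F5: m_A = 1116×0.655 + (1−0.086)·(1−0.443)·m_A, so m_A = 730.98/0.4909 = 1489.1 kg/s.
F5 = 1489.1 + 4477 = 5966 kg/s.

5966 kg/s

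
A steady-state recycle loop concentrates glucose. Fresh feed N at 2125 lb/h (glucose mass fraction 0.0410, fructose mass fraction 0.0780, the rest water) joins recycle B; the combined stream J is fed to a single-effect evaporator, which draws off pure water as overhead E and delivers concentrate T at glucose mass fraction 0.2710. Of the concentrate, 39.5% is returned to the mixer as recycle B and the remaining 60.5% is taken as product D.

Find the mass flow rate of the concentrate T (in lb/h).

Overall glucose balance (none leaves overhead): glucose in fresh feed = glucose in product, i.e. 2125×0.041 = (1−0.395)·T·0.271.
T = 87.125/(0.271×0.605) = 531.4 lb/h.

531.4 lb/h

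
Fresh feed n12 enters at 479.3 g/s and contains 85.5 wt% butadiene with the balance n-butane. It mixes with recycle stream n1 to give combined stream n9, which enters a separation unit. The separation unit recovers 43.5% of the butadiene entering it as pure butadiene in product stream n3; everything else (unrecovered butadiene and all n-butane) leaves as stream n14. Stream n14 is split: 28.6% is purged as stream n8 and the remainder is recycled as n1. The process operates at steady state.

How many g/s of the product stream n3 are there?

butadiene in n9: m_A = 479.3×0.855 + (1−0.286)·(1−0.435)·m_A, so m_A = 409.8/0.5966 = 686.91 g/s.
Product n3 = 0.435×686.91 = 298.8 g/s.

298.8 g/s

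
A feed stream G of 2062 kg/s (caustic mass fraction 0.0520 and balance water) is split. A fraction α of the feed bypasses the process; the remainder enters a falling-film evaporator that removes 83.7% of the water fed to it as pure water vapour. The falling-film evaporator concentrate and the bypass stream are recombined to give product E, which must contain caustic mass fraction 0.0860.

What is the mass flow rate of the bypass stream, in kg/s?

1035 kg/s

All 2062×0.052 = 107.22 kg/s of caustic reaches E, so E = 107.22/0.086 = 1246.8 kg/s and vapour = 815.21 kg/s.
The evaporator receives (1−α)·2062 of feed at 0.948 water and removes 0.837 of that water:
0.837×0.948×(1−α)×2062 = 815.21
(1−α) = 815.21/1636.1 = 0.4982;  α = 0.5018.
Bypass flow = 0.5018×2062 = 1034.6 kg/s.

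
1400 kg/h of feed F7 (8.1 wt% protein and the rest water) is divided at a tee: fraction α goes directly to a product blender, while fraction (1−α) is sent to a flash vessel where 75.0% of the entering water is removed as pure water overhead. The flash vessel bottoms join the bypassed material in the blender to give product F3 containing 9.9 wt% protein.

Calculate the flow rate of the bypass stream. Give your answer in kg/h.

1031 kg/h

All 1400×0.081 = 113.4 kg/h of protein reaches F3, so F3 = 113.4/0.099 = 1145.5 kg/h and vapour = 254.55 kg/h.
The evaporator receives (1−α)·1400 of feed at 0.919 water and removes 0.750 of that water:
0.750×0.919×(1−α)×1400 = 254.55
(1−α) = 254.55/964.95 = 0.2638;  α = 0.7362.
Bypass flow = 0.7362×1400 = 1030.7 kg/h.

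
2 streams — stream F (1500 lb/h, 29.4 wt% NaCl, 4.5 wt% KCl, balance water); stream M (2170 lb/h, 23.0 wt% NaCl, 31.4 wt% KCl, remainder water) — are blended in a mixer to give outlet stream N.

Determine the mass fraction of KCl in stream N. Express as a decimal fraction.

0.204

Total flow out = 1500 + 2170 = 3670 lb/h.
KCl in = 1500×0.045 + 2170×0.314 = 748.88 lb/h.
KCl mass fraction in N = 748.88/3670 = 0.204.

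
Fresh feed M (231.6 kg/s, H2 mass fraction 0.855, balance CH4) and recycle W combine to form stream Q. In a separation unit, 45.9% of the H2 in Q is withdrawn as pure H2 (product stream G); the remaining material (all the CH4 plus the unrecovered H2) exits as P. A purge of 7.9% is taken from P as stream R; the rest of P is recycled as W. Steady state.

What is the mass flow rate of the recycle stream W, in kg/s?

588.2 kg/s

CH4 enters only via M and leaves only via the purge: 231.6×0.145 = 0.079×(CH4 in P), and the separation unit passes all CH4, so CH4 in Q = CH4 in P = 425.09 kg/s.
H2 in Q: m_A = 231.6×0.855 + (1−0.079)·(1−0.459)·m_A, so m_A = 198.02/0.5017 = 394.66 kg/s.
P = (1−0.459)×394.66 + 425.09 = 638.6 kg/s.
Recycle W = (1−0.079)×638.6 = 588.15 kg/s.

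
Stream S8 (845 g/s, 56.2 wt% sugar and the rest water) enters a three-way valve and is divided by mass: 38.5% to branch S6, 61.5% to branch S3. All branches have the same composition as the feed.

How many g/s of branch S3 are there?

519.7 g/s

Branch S3 flow = 0.615×845 = 519.67 g/s.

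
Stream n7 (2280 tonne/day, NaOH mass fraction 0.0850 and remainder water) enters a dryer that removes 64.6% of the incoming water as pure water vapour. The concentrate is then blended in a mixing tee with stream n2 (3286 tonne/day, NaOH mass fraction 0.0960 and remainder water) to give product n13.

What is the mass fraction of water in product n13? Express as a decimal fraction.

0.8793

Vapour removed = 0.646×0.915×2280 = 1347.7 tonne/day; concentrate = 932.31 tonne/day.
water reaching the mixer = 738.51 (from concentrate) + 3286×0.904 = 3709.1 tonne/day.
Product flow = 932.31 + 3286 = 4218.3 tonne/day; water fraction = 0.8793.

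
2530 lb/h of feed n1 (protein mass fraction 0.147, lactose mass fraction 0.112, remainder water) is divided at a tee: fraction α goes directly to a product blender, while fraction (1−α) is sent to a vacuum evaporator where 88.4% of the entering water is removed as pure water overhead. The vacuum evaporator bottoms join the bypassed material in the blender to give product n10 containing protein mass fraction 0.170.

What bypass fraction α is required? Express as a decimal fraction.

0.793

All 2530×0.147 = 371.91 lb/h of protein reaches n10, so n10 = 371.91/0.170 = 2187.7 lb/h and vapour = 342.29 lb/h.
The evaporator receives (1−α)·2530 of feed at 0.741 water and removes 0.884 of that water:
0.884×0.741×(1−α)×2530 = 342.29
(1−α) = 342.29/1657.3 = 0.2065;  α = 0.7935.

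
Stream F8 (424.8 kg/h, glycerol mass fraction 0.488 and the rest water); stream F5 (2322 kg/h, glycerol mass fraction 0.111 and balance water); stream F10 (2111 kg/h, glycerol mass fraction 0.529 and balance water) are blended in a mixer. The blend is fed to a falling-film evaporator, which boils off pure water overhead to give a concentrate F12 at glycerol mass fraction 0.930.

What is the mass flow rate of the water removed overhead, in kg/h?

glycerol entering = 424.8×0.488 + 2322×0.111 + 2111×0.529 = 1581.8 kg/h.
All glycerol reports to F12, so F12 = 1581.8/0.930 = 1700.8 kg/h.
Total feed = 4857.8 kg/h; overhead = 4857.8 − 1700.8 = 3157 kg/h.

3157 kg/h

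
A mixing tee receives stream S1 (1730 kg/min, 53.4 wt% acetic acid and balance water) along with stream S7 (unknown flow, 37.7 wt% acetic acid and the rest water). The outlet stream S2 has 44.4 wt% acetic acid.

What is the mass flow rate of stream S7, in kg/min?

2324 kg/min

Let S7 be the unknown flow. Total out = 1730 + S7.
acetic acid balance: 923.82 + 0.377·S7 = 0.444·(1730 + S7)
(0.377 − 0.444)·S7 = 0.444×1730 − 923.82 = -155.7
S7 = -155.7 / -0.067 = 2323.9 kg/min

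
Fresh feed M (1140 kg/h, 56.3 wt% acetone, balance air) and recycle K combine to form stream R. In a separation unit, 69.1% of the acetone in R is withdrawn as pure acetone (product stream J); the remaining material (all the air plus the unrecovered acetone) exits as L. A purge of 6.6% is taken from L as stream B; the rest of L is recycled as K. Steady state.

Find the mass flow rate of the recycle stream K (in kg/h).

air enters only via M and leaves only via the purge: 1140×0.437 = 0.066×(air in L), and the separation unit passes all air, so air in R = air in L = 7548.2 kg/h.
acetone in R: m_A = 1140×0.563 + (1−0.066)·(1−0.691)·m_A, so m_A = 641.82/0.7114 = 902.2 kg/h.
L = (1−0.691)×902.2 + 7548.2 = 7827 kg/h.
Recycle K = (1−0.066)×7827 = 7310.4 kg/h.

7310 kg/h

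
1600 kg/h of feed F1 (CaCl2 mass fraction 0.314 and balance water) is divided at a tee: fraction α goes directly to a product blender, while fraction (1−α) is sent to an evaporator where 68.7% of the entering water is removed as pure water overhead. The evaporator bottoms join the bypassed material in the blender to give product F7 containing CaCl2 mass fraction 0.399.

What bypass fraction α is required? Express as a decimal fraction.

All 1600×0.314 = 502.4 kg/h of CaCl2 reaches F7, so F7 = 502.4/0.399 = 1259.1 kg/h and vapour = 340.85 kg/h.
The evaporator receives (1−α)·1600 of feed at 0.686 water and removes 0.687 of that water:
0.687×0.686×(1−α)×1600 = 340.85
(1−α) = 340.85/754.05 = 0.4520;  α = 0.5480.

0.548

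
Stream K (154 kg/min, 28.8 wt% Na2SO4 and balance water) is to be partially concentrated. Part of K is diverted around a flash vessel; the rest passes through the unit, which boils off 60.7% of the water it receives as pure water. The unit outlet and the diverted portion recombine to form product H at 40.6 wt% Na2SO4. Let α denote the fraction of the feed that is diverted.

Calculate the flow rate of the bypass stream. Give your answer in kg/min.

50.44 kg/min

All 154×0.288 = 44.352 kg/min of Na2SO4 reaches H, so H = 44.352/0.406 = 109.24 kg/min and vapour = 44.759 kg/min.
The evaporator receives (1−α)·154 of feed at 0.712 water and removes 0.607 of that water:
0.607×0.712×(1−α)×154 = 44.759
(1−α) = 44.759/66.556 = 0.6725;  α = 0.3275.
Bypass flow = 0.3275×154 = 50.436 kg/min.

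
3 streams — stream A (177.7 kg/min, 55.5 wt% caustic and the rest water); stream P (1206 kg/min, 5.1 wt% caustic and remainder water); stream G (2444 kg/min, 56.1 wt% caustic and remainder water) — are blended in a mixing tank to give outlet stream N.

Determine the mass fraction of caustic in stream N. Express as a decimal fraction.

Total flow out = 177.7 + 1206 + 2444 = 3827.7 kg/min.
caustic in = 177.7×0.555 + 1206×0.051 + 2444×0.561 = 1531.2 kg/min.
caustic mass fraction in N = 1531.2/3827.7 = 0.4000.

0.4000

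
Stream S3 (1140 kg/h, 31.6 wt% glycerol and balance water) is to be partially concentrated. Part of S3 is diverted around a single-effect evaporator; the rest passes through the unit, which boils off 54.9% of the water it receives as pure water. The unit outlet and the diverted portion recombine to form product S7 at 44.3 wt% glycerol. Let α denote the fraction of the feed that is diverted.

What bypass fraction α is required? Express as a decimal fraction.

All 1140×0.316 = 360.24 kg/h of glycerol reaches S7, so S7 = 360.24/0.443 = 813.18 kg/h and vapour = 326.82 kg/h.
The evaporator receives (1−α)·1140 of feed at 0.684 water and removes 0.549 of that water:
0.549×0.684×(1−α)×1140 = 326.82
(1−α) = 326.82/428.09 = 0.7634;  α = 0.2366.

0.237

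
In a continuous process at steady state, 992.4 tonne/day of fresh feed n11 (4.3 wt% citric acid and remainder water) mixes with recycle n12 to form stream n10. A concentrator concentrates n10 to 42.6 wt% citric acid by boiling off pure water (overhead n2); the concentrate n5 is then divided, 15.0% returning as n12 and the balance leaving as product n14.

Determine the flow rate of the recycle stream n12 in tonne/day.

Overall citric acid balance (none leaves overhead): citric acid in fresh feed = citric acid in product, i.e. 992.4×0.043 = (1−0.150)·n5·0.426.
n5 = 42.673/(0.426×0.850) = 117.85 tonne/day.
Recycle n12 = 0.150×117.85 = 17.677 tonne/day.

17.68 tonne/day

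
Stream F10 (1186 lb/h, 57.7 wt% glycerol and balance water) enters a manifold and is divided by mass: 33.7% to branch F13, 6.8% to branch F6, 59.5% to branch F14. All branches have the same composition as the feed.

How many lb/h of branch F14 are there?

705.7 lb/h

Branch F14 flow = 0.595×1186 = 705.67 lb/h.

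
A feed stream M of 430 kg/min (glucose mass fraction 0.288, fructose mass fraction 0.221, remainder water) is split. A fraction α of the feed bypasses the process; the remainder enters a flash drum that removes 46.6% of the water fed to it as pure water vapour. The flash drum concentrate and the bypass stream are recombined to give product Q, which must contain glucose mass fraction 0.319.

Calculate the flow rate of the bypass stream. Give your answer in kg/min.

All 430×0.288 = 123.84 kg/min of glucose reaches Q, so Q = 123.84/0.319 = 388.21 kg/min and vapour = 41.787 kg/min.
The evaporator receives (1−α)·430 of feed at 0.491 water and removes 0.466 of that water:
0.466×0.491×(1−α)×430 = 41.787
(1−α) = 41.787/98.387 = 0.4247;  α = 0.5753.
Bypass flow = 0.5753×430 = 247.37 kg/min.

247.4 kg/min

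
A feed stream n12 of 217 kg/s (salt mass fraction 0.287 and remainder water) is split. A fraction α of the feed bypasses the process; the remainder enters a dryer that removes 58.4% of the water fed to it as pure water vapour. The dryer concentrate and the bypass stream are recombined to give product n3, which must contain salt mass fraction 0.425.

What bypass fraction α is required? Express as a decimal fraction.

All 217×0.287 = 62.279 kg/s of salt reaches n3, so n3 = 62.279/0.425 = 146.54 kg/s and vapour = 70.461 kg/s.
The evaporator receives (1−α)·217 of feed at 0.713 water and removes 0.584 of that water:
0.584×0.713×(1−α)×217 = 70.461
(1−α) = 70.461/90.357 = 0.7798;  α = 0.2202.

0.220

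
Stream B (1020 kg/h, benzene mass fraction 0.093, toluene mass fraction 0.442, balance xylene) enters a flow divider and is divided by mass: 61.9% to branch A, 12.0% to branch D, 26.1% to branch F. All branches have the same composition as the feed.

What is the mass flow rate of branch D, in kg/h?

Branch D flow = 0.120×1020 = 122.4 kg/h.

122.4 kg/h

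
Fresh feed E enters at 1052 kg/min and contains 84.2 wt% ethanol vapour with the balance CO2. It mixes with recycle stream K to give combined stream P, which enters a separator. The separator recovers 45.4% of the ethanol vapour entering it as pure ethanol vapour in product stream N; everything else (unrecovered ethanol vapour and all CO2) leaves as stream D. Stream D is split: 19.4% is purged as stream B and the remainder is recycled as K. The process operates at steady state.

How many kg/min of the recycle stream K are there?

1387 kg/min

CO2 enters only via E and leaves only via the purge: 1052×0.158 = 0.194×(CO2 in D), and the separator passes all CO2, so CO2 in P = CO2 in D = 856.78 kg/min.
ethanol vapour in P: m_A = 1052×0.842 + (1−0.194)·(1−0.454)·m_A, so m_A = 885.78/0.5599 = 1582 kg/min.
D = (1−0.454)×1582 + 856.78 = 1720.5 kg/min.
Recycle K = (1−0.194)×1720.5 = 1386.8 kg/min.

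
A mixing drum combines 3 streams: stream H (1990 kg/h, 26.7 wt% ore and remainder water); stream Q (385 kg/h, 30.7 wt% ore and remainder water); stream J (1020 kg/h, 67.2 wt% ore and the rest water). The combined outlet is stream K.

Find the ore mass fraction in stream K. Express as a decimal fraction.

0.3932

Total flow out = 1990 + 385 + 1020 = 3395 kg/h.
ore in = 1990×0.267 + 385×0.307 + 1020×0.672 = 1335 kg/h.
ore mass fraction in K = 1335/3395 = 0.3932.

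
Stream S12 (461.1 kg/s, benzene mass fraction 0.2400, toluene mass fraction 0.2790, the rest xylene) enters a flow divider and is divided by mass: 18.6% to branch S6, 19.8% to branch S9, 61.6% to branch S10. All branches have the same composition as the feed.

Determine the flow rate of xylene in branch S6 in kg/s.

Branch S6 total = 0.186×461.1 = 85.765 kg/s.
xylene in S6 = 0.481×85.765 = 41.253 kg/s.

41.25 kg/s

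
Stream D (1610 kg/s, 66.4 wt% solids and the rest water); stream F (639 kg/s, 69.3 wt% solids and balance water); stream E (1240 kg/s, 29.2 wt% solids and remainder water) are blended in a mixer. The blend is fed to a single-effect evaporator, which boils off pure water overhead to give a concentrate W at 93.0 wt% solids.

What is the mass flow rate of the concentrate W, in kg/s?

2015 kg/s

solids entering = 1610×0.664 + 639×0.693 + 1240×0.292 = 1873.9 kg/s.
All solids reports to W, so W = 1873.9/0.930 = 2015 kg/s.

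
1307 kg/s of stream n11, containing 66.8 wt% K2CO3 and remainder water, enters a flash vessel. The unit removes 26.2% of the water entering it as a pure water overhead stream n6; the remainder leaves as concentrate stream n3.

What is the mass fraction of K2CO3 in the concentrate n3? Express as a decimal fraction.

K2CO3 is not removed: 1307×0.668 = 873.08 kg/s of K2CO3 enters n3.
water entering = 1307×0.332 = 433.92 kg/s; overhead removed = 0.262×433.92 = 113.69 kg/s.
Concentrate = 1307 − 113.69 = 1193.3 kg/s.
Mass fraction = 873.08/1193.3 = 0.7316.

0.7316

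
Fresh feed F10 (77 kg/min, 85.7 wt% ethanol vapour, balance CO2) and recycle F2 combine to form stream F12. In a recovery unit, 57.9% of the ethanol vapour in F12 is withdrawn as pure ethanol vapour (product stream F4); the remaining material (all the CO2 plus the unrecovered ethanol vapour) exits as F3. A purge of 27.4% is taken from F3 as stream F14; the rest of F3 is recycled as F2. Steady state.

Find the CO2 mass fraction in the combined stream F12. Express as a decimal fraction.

CO2 enters only via F10 and leaves only via the purge: 77×0.143 = 0.274×(CO2 in F3), and the recovery unit passes all CO2, so CO2 in F12 = CO2 in F3 = 40.186 kg/min.
ethanol vapour in F12: m_A = 77×0.857 + (1−0.274)·(1−0.579)·m_A, so m_A = 65.989/0.6944 = 95.037 kg/min.
F12 = 95.037 + 40.186 = 135.22 kg/min.
CO2 fraction in F12 = 40.186/135.22 = 0.2972.

0.2972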